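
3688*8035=29633080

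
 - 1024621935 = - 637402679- 387219256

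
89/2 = 89/2=44.50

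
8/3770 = 4/1885 =0.00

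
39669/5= 7933+ 4/5=7933.80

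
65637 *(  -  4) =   -  262548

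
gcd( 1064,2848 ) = 8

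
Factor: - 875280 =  - 2^4*3^1*5^1*7^1*521^1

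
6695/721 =65/7 = 9.29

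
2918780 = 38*76810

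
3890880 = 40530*96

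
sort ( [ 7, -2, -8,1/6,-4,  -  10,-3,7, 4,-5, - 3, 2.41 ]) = [ - 10, - 8, - 5,-4, - 3,-3,  -  2,1/6,  2.41, 4, 7, 7]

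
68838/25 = 68838/25 = 2753.52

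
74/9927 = 74/9927=0.01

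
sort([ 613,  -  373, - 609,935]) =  [ - 609,-373,613,935]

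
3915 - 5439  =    -  1524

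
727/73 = 9 + 70/73= 9.96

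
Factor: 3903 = 3^1*1301^1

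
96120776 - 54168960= 41951816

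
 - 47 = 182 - 229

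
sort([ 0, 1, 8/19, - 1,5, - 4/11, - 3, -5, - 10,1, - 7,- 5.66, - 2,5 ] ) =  [  -  10, - 7, - 5.66, - 5,-3, - 2, - 1, - 4/11, 0, 8/19,  1, 1,5,5 ] 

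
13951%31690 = 13951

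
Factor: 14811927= 3^1 * 13^1*113^1*3361^1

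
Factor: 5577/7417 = 3^1*11^1*13^2*7417^( - 1) 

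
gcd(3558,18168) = 6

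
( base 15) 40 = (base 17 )39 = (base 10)60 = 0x3c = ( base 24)2c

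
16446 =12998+3448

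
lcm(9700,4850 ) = 9700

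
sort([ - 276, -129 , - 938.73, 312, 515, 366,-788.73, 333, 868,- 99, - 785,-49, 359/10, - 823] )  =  [ - 938.73, - 823, - 788.73,  -  785 , - 276, - 129, -99, - 49, 359/10, 312,333,366,  515, 868]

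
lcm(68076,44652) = 4152636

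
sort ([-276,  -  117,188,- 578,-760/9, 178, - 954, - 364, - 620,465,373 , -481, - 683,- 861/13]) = [ - 954, - 683 , - 620, - 578, - 481, - 364, -276,-117,-760/9, - 861/13,178,  188,373,465 ]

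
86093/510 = 168 + 413/510 = 168.81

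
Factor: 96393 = 3^1 * 11^1*23^1*127^1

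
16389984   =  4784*3426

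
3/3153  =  1/1051 = 0.00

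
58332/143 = 407 + 131/143 = 407.92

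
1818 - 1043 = 775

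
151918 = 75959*2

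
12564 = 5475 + 7089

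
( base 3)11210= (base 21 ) 63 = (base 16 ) 81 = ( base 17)7A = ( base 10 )129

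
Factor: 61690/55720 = 2^( - 2)*7^(-1 )*31^1 = 31/28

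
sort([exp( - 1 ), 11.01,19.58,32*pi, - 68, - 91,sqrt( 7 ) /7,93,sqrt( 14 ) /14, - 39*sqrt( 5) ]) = [ - 91, - 39 *sqrt(5 ),-68, sqrt( 14) /14,exp( - 1),sqrt (7)/7, 11.01,19.58, 93, 32*pi ] 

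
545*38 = 20710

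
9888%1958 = 98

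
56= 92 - 36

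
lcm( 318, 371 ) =2226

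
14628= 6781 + 7847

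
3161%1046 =23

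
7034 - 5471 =1563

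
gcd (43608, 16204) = 4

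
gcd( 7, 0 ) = 7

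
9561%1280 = 601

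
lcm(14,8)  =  56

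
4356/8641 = 4356/8641=0.50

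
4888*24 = 117312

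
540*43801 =23652540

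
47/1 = 47=47.00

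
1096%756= 340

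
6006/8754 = 1001/1459 = 0.69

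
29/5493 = 29/5493 = 0.01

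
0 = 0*9378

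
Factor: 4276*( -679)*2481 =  - 7203345324 = - 2^2 * 3^1*7^1*97^1 * 827^1* 1069^1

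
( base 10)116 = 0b1110100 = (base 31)3n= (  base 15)7b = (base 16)74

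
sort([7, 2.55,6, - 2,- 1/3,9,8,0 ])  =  [- 2,-1/3,0,2.55,6, 7,8, 9] 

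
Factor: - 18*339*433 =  - 2642166=-2^1*3^3*113^1*433^1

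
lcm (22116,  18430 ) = 110580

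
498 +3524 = 4022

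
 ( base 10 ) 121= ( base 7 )232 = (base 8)171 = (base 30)41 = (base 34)3j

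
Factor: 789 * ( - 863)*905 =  -3^1*5^1*181^1*263^1*863^1 = - 616220835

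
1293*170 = 219810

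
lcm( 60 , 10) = 60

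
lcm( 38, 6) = 114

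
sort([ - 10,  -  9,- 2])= [ - 10, - 9 , - 2] 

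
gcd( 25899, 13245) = 3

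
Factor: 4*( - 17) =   -  2^2*17^1 = - 68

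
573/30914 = 573/30914 = 0.02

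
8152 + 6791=14943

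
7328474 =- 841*(  -  8714)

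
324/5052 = 27/421 = 0.06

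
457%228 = 1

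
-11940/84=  - 143  +  6/7 = - 142.14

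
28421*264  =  7503144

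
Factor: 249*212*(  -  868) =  - 45819984 = -2^4 * 3^1 * 7^1 * 31^1*53^1*83^1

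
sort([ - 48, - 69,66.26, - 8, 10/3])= [ - 69,  -  48, - 8,10/3,66.26]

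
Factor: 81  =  3^4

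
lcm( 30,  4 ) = 60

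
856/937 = 856/937= 0.91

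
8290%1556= 510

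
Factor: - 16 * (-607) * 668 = 6487616 = 2^6*167^1 * 607^1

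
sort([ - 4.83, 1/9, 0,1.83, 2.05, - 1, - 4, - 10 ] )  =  [ - 10,  -  4.83, - 4 , - 1,0,  1/9 , 1.83,  2.05 ] 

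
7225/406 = 17 + 323/406 = 17.80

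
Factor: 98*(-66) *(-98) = 633864=2^3*3^1*7^4*11^1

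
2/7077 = 2/7077= 0.00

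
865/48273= 865/48273 = 0.02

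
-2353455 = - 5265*447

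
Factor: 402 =2^1*3^1*67^1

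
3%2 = 1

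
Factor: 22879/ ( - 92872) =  - 2^( - 3 )*13^ ( - 1 )* 19^(- 1)*47^ ( - 1 ) * 137^1* 167^1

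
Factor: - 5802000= - 2^4*3^1 * 5^3*967^1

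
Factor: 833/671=7^2*11^(-1)*17^1*61^( - 1)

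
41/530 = 41/530 = 0.08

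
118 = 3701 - 3583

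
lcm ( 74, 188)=6956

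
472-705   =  -233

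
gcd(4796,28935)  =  1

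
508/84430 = 254/42215 = 0.01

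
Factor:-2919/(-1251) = 3^(-1)*7^1 = 7/3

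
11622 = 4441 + 7181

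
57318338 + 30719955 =88038293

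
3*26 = 78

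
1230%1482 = 1230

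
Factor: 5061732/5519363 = 2^2 *3^1*13^1*71^1*457^1 * 5519363^( - 1 ) 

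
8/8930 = 4/4465 =0.00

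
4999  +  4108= 9107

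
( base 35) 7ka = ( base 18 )1ABF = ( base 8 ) 22105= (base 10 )9285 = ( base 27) cjo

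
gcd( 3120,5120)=80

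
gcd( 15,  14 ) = 1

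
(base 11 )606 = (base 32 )MS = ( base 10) 732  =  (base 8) 1334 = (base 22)1B6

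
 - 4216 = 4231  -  8447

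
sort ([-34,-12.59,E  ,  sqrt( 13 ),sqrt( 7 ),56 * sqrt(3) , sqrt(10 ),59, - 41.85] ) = [ - 41.85, - 34,-12.59,sqrt( 7),E,sqrt( 10 ),sqrt ( 13 ),  59, 56*sqrt( 3) ]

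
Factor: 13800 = 2^3*3^1*5^2*23^1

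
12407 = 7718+4689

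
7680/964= 7+233/241 = 7.97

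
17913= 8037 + 9876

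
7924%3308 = 1308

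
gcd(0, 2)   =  2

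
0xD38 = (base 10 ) 3384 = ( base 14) 133A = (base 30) 3MO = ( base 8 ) 6470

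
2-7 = -5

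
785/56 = 14 + 1/56 = 14.02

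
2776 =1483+1293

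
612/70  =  8+26/35 = 8.74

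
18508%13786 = 4722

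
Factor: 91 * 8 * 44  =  2^5*7^1 * 11^1*13^1 = 32032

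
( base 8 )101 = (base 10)65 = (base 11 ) 5a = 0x41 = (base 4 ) 1001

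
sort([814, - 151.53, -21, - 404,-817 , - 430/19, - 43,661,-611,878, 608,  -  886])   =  [-886 , - 817, - 611,- 404,-151.53,  -  43 , - 430/19,-21, 608,  661 , 814,878]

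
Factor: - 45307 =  - 45307^1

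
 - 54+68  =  14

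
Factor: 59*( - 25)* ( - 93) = 137175 = 3^1*5^2*31^1 * 59^1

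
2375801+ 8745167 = 11120968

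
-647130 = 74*( - 8745 ) 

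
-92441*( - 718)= 66372638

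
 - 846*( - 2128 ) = 1800288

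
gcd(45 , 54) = 9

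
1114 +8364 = 9478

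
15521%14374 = 1147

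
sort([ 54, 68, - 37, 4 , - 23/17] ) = [ - 37,-23/17,  4,54,68]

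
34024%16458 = 1108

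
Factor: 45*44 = 2^2*3^2*5^1 * 11^1 = 1980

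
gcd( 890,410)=10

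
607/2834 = 607/2834= 0.21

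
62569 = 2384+60185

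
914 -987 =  - 73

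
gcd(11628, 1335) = 3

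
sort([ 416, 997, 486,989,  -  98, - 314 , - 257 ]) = [ - 314, - 257, - 98,416, 486,989, 997 ] 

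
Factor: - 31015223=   -  113^1*274471^1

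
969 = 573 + 396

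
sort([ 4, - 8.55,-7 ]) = [ - 8.55 ,- 7,4]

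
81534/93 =876 + 22/31=876.71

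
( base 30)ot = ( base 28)ql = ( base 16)2ED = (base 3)1000202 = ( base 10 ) 749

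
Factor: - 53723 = -31^1*1733^1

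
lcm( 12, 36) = 36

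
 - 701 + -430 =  - 1131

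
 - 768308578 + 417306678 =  - 351001900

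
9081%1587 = 1146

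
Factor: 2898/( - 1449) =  - 2 = - 2^1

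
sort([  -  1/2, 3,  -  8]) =[ - 8, - 1/2, 3]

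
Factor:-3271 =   -  3271^1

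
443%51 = 35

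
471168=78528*6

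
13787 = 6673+7114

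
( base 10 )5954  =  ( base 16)1742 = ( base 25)9D4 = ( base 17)13a4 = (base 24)a82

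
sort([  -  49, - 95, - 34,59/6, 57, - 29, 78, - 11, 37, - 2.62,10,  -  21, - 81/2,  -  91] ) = [  -  95,-91  , - 49, - 81/2 ,-34, - 29,-21, - 11 ,-2.62 , 59/6,10, 37,  57 , 78 ] 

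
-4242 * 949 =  - 4025658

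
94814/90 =47407/45 = 1053.49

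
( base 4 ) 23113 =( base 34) ld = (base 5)10402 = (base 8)1327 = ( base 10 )727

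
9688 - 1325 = 8363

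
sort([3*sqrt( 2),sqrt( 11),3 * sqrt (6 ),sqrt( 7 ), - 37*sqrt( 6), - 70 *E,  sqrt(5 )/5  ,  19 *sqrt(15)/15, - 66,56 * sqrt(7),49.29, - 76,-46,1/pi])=[  -  70*E,-37*sqrt(6), - 76, - 66, - 46,1/pi,  sqrt( 5)/5, sqrt( 7),sqrt( 11 ), 3*sqrt( 2 ), 19*sqrt( 15) /15,3*sqrt (6 ) , 49.29,56*sqrt(7)] 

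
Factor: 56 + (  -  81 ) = -25 = -5^2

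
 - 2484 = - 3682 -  - 1198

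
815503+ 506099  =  1321602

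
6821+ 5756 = 12577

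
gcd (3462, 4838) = 2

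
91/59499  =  91/59499 = 0.00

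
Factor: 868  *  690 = 598920 = 2^3*3^1* 5^1*7^1*23^1*31^1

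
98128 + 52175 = 150303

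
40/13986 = 20/6993= 0.00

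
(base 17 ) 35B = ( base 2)1111000011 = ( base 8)1703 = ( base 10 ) 963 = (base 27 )18i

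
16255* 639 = 10386945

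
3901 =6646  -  2745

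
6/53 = 6/53 =0.11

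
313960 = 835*376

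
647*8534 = 5521498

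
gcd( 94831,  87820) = 1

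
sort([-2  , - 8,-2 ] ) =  [- 8, - 2, - 2]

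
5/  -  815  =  -1/163 = - 0.01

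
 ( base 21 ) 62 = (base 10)128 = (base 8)200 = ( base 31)44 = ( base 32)40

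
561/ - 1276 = - 51/116=- 0.44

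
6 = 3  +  3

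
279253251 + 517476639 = 796729890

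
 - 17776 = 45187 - 62963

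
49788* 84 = 4182192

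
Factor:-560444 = - 2^2*140111^1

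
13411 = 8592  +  4819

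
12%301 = 12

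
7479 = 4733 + 2746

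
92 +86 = 178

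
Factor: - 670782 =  - 2^1 * 3^1*7^1*15971^1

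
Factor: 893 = 19^1* 47^1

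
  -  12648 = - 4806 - 7842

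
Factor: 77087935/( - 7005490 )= -2^( - 1 )*19^ ( - 1)*173^1*36871^( - 1 )*89119^1 = -15417587/1401098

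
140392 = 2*70196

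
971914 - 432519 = 539395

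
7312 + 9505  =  16817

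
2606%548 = 414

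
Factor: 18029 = 11^2*149^1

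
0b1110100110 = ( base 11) 77a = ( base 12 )65A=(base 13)56b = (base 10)934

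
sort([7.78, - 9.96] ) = [-9.96 , 7.78 ]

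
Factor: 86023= 7^1 * 12289^1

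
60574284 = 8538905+52035379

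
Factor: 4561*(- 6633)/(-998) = 30253113/998 = 2^( - 1 )*3^2*11^1*67^1*499^( - 1 )  *4561^1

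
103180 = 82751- - 20429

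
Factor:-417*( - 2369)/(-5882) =-2^( - 1 )*3^1*17^( - 1)*23^1*103^1*139^1*173^ ( - 1) = -987873/5882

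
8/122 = 4/61= 0.07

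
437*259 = 113183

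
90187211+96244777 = 186431988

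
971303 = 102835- - 868468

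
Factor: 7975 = 5^2*11^1*29^1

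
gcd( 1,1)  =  1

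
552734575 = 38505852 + 514228723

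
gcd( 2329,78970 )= 1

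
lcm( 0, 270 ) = 0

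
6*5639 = 33834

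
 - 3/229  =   - 1 + 226/229= -0.01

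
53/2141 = 53/2141 = 0.02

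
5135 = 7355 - 2220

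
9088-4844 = 4244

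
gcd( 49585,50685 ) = 5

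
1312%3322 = 1312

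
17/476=1/28 = 0.04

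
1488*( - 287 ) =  - 427056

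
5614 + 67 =5681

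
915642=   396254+519388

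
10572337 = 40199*263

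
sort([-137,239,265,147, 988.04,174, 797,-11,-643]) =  [-643, - 137, - 11,147, 174, 239,265,797,988.04]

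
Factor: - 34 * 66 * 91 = -204204 =- 2^2*3^1*7^1*11^1*13^1*17^1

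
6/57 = 2/19 = 0.11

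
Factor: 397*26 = 10322 = 2^1*13^1*397^1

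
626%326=300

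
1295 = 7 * 185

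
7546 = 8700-1154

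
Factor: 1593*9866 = 2^1 * 3^3*59^1*4933^1  =  15716538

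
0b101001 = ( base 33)18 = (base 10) 41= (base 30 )1b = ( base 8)51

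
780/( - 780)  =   - 1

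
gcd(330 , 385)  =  55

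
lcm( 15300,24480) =122400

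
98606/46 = 2143 + 14/23  =  2143.61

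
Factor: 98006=2^1*49003^1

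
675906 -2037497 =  - 1361591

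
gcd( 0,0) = 0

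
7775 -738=7037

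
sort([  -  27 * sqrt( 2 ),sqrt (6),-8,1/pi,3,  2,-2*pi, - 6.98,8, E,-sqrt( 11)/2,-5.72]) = [-27*sqrt(2),-8, - 6.98,  -  2 * pi,  -  5.72, - sqrt( 11)/2,1/pi, 2,sqrt( 6),E, 3,  8 ]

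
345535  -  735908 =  - 390373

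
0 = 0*7083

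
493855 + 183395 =677250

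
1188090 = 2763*430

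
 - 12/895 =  - 1 + 883/895 = - 0.01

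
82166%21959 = 16289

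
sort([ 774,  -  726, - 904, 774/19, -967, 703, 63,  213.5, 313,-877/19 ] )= [ - 967,  -  904, - 726,  -  877/19, 774/19, 63,213.5, 313, 703, 774] 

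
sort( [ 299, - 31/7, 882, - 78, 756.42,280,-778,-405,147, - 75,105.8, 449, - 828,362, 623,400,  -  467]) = [ - 828, - 778, - 467, - 405, - 78, - 75, - 31/7,  105.8,147,280,299, 362, 400,449,623,756.42,882] 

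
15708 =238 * 66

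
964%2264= 964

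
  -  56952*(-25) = 1423800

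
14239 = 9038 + 5201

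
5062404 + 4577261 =9639665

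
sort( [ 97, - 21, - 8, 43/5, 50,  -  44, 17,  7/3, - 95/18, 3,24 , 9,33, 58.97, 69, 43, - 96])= [ - 96, - 44,-21, - 8,- 95/18 , 7/3,3, 43/5, 9,17,24, 33,43, 50, 58.97, 69, 97]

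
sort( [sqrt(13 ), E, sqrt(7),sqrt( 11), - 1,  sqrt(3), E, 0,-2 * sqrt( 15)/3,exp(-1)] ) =[  -  2*sqrt( 15) /3,-1,0, exp (-1),sqrt(3),sqrt(7), E,  E, sqrt(11), sqrt( 13)]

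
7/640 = 7/640 = 0.01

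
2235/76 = 2235/76 = 29.41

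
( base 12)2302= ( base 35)365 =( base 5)111030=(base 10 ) 3890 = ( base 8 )7462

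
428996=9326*46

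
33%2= 1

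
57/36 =19/12 = 1.58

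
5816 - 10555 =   -  4739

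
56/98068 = 14/24517 = 0.00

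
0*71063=0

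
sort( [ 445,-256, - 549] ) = [-549,- 256,  445]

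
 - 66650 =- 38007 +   -  28643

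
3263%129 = 38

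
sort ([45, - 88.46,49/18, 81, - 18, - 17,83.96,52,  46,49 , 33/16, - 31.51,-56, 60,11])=[ - 88.46, - 56, - 31.51 , - 18 , - 17, 33/16,49/18,11,45,46,49,52, 60,  81,  83.96]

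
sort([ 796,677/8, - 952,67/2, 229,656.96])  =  [ - 952, 67/2, 677/8,229, 656.96, 796]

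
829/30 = 829/30 = 27.63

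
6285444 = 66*95234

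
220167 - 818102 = - 597935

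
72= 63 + 9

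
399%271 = 128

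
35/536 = 35/536 = 0.07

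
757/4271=757/4271 = 0.18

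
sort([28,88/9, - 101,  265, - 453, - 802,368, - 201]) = [ - 802, - 453,-201, - 101,88/9,  28,  265,368 ] 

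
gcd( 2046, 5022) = 186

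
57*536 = 30552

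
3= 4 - 1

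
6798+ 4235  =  11033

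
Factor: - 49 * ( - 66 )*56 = 2^4*3^1 * 7^3*11^1= 181104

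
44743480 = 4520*9899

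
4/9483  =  4/9483 = 0.00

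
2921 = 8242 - 5321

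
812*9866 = 8011192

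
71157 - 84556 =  - 13399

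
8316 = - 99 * ( - 84) 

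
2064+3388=5452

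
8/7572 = 2/1893 = 0.00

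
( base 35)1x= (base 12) 58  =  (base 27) 2E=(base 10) 68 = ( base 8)104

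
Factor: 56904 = 2^3*3^1 * 2371^1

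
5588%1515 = 1043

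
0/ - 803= 0/1=- 0.00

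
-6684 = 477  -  7161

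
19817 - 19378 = 439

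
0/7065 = 0  =  0.00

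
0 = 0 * 2807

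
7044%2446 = 2152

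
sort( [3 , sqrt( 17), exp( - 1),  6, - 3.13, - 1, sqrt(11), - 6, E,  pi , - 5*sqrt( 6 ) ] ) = [ - 5*sqrt( 6), - 6 , - 3.13, - 1, exp( - 1 ),E, 3, pi, sqrt(11), sqrt( 17 ), 6 ] 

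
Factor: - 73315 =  - 5^1  *  11^1*31^1*43^1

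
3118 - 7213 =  - 4095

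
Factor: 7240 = 2^3*5^1*181^1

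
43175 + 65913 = 109088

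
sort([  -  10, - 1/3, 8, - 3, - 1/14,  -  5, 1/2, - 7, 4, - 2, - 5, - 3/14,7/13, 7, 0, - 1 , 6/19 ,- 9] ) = [ - 10, - 9 , - 7, - 5, - 5, - 3, - 2,-1, - 1/3, - 3/14, - 1/14, 0, 6/19, 1/2,  7/13, 4,7 , 8]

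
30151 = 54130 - 23979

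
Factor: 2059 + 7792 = 9851 =9851^1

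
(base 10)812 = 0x32c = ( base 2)1100101100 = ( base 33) ok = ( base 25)17C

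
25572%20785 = 4787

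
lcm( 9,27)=27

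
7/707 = 1/101 = 0.01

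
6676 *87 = 580812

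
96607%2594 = 629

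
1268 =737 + 531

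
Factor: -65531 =  -  19^1*3449^1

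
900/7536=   75/628 = 0.12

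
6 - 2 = 4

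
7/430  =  7/430 = 0.02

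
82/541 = 82/541 = 0.15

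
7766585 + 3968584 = 11735169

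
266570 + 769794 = 1036364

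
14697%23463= 14697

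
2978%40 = 18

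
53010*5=265050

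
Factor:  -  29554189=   -  7^1*1193^1*3539^1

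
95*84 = 7980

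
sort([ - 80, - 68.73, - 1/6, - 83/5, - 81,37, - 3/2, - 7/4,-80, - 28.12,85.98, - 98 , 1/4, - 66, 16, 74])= [ - 98, - 81, - 80, - 80, - 68.73, - 66, - 28.12, - 83/5, - 7/4, - 3/2 , - 1/6,1/4,  16 , 37, 74, 85.98 ] 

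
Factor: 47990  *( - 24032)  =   - 1153295680 = - 2^6*5^1 * 751^1*4799^1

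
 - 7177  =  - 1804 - 5373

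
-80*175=  -  14000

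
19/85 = 19/85=0.22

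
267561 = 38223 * 7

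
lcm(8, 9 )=72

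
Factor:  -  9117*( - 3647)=33249699  =  3^2 * 7^1*521^1*1013^1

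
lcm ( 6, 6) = 6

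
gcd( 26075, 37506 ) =7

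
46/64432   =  23/32216 =0.00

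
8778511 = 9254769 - 476258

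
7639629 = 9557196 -1917567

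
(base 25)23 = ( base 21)2B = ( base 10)53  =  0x35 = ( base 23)27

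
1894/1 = 1894 = 1894.00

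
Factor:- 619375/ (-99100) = 25/4 =2^(-2)*5^2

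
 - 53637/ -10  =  53637/10 = 5363.70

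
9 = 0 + 9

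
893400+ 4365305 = 5258705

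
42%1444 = 42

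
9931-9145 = 786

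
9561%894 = 621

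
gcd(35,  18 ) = 1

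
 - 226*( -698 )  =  157748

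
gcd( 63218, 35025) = 1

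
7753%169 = 148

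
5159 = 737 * 7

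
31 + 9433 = 9464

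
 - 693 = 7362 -8055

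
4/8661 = 4/8661 = 0.00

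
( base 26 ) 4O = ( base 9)152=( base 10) 128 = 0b10000000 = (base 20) 68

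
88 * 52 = 4576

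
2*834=1668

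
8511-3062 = 5449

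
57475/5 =11495 = 11495.00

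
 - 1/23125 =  - 1+23124/23125=- 0.00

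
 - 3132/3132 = - 1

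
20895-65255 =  - 44360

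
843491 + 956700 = 1800191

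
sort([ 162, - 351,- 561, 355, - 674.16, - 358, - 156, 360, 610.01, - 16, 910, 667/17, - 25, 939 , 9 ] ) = [ - 674.16, - 561, - 358 , - 351, - 156,-25, - 16, 9, 667/17, 162, 355, 360,610.01, 910,  939]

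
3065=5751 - 2686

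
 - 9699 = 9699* ( -1)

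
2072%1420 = 652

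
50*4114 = 205700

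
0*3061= 0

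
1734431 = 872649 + 861782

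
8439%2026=335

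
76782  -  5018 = 71764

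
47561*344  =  16360984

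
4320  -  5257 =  - 937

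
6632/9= 6632/9= 736.89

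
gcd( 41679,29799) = 99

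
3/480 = 1/160 = 0.01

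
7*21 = 147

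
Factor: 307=307^1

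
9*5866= 52794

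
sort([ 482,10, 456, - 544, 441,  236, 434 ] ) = [ - 544, 10 , 236, 434,441, 456 , 482]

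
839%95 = 79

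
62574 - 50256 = 12318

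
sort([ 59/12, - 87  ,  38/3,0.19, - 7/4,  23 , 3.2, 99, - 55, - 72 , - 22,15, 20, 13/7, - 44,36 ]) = [ -87, -72  ,-55, - 44, - 22, - 7/4,0.19, 13/7,  3.2, 59/12, 38/3 , 15,20,  23,36, 99 ] 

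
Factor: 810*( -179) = -144990 =- 2^1*3^4*5^1*179^1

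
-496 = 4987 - 5483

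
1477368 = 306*4828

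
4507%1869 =769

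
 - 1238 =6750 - 7988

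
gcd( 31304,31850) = 182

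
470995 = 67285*7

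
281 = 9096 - 8815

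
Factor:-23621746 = -2^1*113^1*127^1*823^1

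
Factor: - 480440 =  - 2^3*5^1*12011^1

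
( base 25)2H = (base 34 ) 1x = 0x43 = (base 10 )67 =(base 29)29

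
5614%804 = 790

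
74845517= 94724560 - 19879043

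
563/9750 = 563/9750 = 0.06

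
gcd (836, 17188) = 4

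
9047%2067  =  779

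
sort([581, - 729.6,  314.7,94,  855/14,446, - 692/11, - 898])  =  [ - 898, - 729.6, - 692/11,855/14,  94,314.7,446, 581]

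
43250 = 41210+2040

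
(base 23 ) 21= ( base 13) 38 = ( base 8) 57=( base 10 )47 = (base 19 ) 29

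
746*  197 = 146962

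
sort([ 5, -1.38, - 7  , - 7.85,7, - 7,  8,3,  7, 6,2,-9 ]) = [ - 9, - 7.85, -7,- 7 ,  -  1.38,2,3, 5,  6,7,7, 8] 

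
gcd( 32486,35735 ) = 1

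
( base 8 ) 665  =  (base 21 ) kh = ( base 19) 140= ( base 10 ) 437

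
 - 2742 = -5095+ 2353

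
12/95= 12/95=0.13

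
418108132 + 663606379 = 1081714511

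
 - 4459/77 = -58 + 1/11 = - 57.91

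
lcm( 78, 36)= 468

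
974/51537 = 974/51537 = 0.02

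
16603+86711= 103314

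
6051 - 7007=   -  956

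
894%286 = 36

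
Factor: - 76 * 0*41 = 0=0^1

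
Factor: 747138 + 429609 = 3^1*11^1*13^2* 211^1 = 1176747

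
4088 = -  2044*(-2) 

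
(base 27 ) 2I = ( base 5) 242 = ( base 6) 200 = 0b1001000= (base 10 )72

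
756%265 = 226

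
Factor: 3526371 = 3^2*29^1 * 59^1*229^1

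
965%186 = 35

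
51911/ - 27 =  - 1923 + 10/27=- 1922.63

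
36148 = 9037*4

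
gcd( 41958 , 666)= 666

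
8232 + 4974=13206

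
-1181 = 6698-7879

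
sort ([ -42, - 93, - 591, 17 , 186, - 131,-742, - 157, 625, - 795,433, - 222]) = [ - 795,  -  742,-591, - 222, - 157, - 131, - 93 ,-42,17, 186, 433, 625]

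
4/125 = 4/125=0.03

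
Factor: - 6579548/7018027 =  - 2^2 * 19^1*151^( - 1)*46477^( - 1 )*86573^1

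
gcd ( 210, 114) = 6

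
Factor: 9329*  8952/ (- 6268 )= -2^1*3^1*19^1*373^1*491^1 * 1567^( - 1 ) = - 20878302/1567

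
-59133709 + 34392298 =-24741411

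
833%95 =73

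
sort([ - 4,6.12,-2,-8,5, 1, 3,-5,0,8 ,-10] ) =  [ - 10,-8,-5,-4, - 2, 0  ,  1, 3, 5,6.12, 8] 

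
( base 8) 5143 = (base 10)2659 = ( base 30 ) 2SJ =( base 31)2no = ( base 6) 20151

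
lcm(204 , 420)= 7140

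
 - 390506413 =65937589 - 456444002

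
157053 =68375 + 88678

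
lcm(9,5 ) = 45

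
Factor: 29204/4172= 7^1 = 7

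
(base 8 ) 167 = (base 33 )3k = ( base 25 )4J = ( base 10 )119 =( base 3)11102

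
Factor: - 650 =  - 2^1*5^2*13^1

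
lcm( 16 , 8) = 16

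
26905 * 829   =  22304245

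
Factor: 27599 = 11^1*13^1*193^1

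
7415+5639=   13054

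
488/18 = 27 + 1/9= 27.11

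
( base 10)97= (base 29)3a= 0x61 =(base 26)3J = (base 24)41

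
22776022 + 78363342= 101139364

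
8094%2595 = 309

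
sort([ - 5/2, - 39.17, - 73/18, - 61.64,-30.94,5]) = [ - 61.64, - 39.17, - 30.94,  -  73/18, - 5/2,5]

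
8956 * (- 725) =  - 6493100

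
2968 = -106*( - 28)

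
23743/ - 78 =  - 23743/78 = - 304.40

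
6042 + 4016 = 10058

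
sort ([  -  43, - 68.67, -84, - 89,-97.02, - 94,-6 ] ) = [-97.02, - 94, - 89,-84, - 68.67,-43,  -  6 ] 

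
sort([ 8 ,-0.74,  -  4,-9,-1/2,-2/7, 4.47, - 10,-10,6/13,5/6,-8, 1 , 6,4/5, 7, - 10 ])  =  [ - 10,-10, - 10, - 9,-8,-4,-0.74,- 1/2,-2/7,6/13, 4/5,5/6,1, 4.47,6, 7, 8 ] 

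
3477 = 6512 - 3035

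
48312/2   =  24156 = 24156.00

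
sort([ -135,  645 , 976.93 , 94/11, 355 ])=[-135,  94/11, 355, 645,976.93 ]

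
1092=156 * 7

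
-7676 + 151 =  - 7525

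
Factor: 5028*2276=11443728 =2^4* 3^1*419^1*569^1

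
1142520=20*57126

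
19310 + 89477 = 108787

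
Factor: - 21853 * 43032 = - 940378296=- 2^3*3^1*11^1*13^1*41^2*163^1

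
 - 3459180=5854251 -9313431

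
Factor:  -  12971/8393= - 17/11 = - 11^(  -  1 )*17^1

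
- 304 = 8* ( - 38 ) 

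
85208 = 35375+49833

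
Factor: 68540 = 2^2*5^1*23^1*149^1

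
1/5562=1/5562 = 0.00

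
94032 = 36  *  2612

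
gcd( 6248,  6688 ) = 88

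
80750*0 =0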